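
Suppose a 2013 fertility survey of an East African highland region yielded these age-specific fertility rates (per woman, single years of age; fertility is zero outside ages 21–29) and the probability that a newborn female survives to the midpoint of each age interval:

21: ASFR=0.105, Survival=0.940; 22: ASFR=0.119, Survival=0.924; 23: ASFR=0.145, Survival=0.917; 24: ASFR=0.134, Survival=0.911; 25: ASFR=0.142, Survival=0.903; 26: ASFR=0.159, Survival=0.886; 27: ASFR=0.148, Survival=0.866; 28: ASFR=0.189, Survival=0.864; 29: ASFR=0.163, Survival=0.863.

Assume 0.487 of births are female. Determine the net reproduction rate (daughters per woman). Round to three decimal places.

Proportion female at birth = 0.487.
Each age group contributes 1 × ASFR × survival:
  21: 1 × 0.105 × 0.940 = 0.09870
  22: 1 × 0.119 × 0.924 = 0.10996
  23: 1 × 0.145 × 0.917 = 0.13297
  24: 1 × 0.134 × 0.911 = 0.12207
  25: 1 × 0.142 × 0.903 = 0.12823
  26: 1 × 0.159 × 0.886 = 0.14087
  27: 1 × 0.148 × 0.866 = 0.12817
  28: 1 × 0.189 × 0.864 = 0.16330
  29: 1 × 0.163 × 0.863 = 0.14067
Sum = 1.16494
NRR = 0.487 × 1.16494 = 0.56733

0.567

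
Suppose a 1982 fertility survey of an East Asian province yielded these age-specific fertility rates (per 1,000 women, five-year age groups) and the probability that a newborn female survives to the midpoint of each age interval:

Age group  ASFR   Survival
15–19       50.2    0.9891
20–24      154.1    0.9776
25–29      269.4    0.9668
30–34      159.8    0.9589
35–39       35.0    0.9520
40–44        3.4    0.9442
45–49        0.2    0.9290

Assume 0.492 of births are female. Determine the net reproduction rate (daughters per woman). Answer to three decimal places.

Proportion female at birth = 0.492.
Each age group contributes 5 × ASFR × survival:
  15–19: 5 × 50.2/1000 × 0.9891 = 0.24826
  20–24: 5 × 154.1/1000 × 0.9776 = 0.75324
  25–29: 5 × 269.4/1000 × 0.9668 = 1.30228
  30–34: 5 × 159.8/1000 × 0.9589 = 0.76616
  35–39: 5 × 35.0/1000 × 0.9520 = 0.16660
  40–44: 5 × 3.4/1000 × 0.9442 = 0.01605
  45–49: 5 × 0.2/1000 × 0.9290 = 0.00093
Sum = 3.25352
NRR = 0.492 × 3.25352 = 1.60073
An NRR exceeding 1 indicates intrinsic growth under these rates.

1.601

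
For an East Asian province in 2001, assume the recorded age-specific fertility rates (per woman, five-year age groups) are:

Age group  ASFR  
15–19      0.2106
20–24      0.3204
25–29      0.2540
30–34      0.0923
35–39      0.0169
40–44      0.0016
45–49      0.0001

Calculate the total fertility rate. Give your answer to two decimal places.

Sum of ASFRs = 0.2106 + 0.3204 + 0.2540 + 0.0923 + 0.0169 + 0.0016 + 0.0001 = 0.8959
TFR = 5 × 0.8959 = 4.4795

4.48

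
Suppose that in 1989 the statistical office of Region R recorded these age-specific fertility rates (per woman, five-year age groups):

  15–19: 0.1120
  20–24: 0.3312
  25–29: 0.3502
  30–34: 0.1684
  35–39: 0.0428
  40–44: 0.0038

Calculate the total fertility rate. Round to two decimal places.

5.04

Sum of ASFRs = 0.1120 + 0.3312 + 0.3502 + 0.1684 + 0.0428 + 0.0038 = 1.0084
TFR = 5 × 1.0084 = 5.042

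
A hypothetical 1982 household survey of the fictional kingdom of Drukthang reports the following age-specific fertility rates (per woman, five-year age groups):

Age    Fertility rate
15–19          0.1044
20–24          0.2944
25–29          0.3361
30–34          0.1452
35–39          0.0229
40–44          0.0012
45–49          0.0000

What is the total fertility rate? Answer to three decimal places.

4.521

Sum of ASFRs = 0.1044 + 0.2944 + 0.3361 + 0.1452 + 0.0229 + 0.0012 + 0.0000 = 0.9042
TFR = 5 × 0.9042 = 4.521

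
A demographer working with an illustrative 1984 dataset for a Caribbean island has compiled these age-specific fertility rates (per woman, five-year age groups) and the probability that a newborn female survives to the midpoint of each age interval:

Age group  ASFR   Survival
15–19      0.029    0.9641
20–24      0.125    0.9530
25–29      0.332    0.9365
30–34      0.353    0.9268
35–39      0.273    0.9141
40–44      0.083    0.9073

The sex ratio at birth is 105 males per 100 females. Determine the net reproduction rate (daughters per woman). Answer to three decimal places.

2.707

Proportion female at birth = 100 / (100 + 105) = 0.48780.
Per-age-group product (5 × ASFR × survival probability):
  15–19: 5 × 0.029 × 0.9641 = 0.13979
  20–24: 5 × 0.125 × 0.9530 = 0.59563
  25–29: 5 × 0.332 × 0.9365 = 1.55459
  30–34: 5 × 0.353 × 0.9268 = 1.63580
  35–39: 5 × 0.273 × 0.9141 = 1.24775
  40–44: 5 × 0.083 × 0.9073 = 0.37653
Sum = 5.55009
NRR = 0.48780 × 5.55009 = 2.70733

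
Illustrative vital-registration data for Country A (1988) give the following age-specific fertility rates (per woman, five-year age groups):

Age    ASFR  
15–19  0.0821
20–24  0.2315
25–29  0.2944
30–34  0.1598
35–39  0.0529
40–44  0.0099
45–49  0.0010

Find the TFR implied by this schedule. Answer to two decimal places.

4.16

Sum of ASFRs = 0.0821 + 0.2315 + 0.2944 + 0.1598 + 0.0529 + 0.0099 + 0.0010 = 0.8316
TFR = 5 × 0.8316 = 4.158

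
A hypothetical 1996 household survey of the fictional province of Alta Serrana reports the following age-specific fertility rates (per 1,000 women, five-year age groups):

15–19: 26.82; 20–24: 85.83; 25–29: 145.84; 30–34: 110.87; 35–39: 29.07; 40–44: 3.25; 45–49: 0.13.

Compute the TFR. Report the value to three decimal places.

2.009

Sum of ASFRs = 26.82 + 85.83 + 145.84 + 110.87 + 29.07 + 3.25 + 0.13 = 401.81
TFR = 5 × 401.81 / 1000 = 2.00905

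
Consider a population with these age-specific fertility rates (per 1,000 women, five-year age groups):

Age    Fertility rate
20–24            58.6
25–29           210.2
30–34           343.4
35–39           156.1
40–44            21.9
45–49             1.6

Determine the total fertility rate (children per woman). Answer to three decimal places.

Sum of ASFRs = 58.6 + 210.2 + 343.4 + 156.1 + 21.9 + 1.6 = 791.8
TFR = 5 × 791.8 / 1000 = 3.959

3.959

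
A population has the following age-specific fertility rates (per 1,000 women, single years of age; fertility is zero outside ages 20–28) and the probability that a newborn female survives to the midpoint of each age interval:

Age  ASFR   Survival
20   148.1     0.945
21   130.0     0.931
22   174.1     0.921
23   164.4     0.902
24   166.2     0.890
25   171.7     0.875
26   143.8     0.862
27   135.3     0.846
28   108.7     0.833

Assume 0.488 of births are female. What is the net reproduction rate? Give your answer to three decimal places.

Proportion female at birth = 0.488.
Survival-weighted fertility by age (1·fₓ·Sₓ):
  20: 1 × 148.1/1000 × 0.945 = 0.13995
  21: 1 × 130.0/1000 × 0.931 = 0.12103
  22: 1 × 174.1/1000 × 0.921 = 0.16035
  23: 1 × 164.4/1000 × 0.902 = 0.14829
  24: 1 × 166.2/1000 × 0.890 = 0.14792
  25: 1 × 171.7/1000 × 0.875 = 0.15024
  26: 1 × 143.8/1000 × 0.862 = 0.12396
  27: 1 × 135.3/1000 × 0.846 = 0.11446
  28: 1 × 108.7/1000 × 0.833 = 0.09055
Sum = 1.19675
NRR = 0.488 × 1.19675 = 0.58401
With NRR below 1 the population is below replacement fertility.

0.584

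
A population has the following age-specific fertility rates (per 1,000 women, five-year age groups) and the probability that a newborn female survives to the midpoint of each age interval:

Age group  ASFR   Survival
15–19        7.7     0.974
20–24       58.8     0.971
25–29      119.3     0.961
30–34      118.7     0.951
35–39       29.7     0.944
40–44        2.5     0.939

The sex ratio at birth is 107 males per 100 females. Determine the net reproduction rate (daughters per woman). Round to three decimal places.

Proportion female at birth = 100 / (100 + 107) = 0.48309.
Per-age-group product (5 × ASFR × survival probability):
  15–19: 5 × 7.7/1000 × 0.974 = 0.03750
  20–24: 5 × 58.8/1000 × 0.971 = 0.28547
  25–29: 5 × 119.3/1000 × 0.961 = 0.57324
  30–34: 5 × 118.7/1000 × 0.951 = 0.56442
  35–39: 5 × 29.7/1000 × 0.944 = 0.14018
  40–44: 5 × 2.5/1000 × 0.939 = 0.01174
Sum = 1.61255
NRR = 0.48309 × 1.61255 = 0.77901

0.779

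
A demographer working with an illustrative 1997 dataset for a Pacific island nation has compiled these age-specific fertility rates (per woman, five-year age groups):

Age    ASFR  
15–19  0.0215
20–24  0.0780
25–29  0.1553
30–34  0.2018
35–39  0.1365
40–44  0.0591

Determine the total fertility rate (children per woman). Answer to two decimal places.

3.26

Sum of ASFRs = 0.0215 + 0.0780 + 0.1553 + 0.2018 + 0.1365 + 0.0591 = 0.6522
TFR = 5 × 0.6522 = 3.261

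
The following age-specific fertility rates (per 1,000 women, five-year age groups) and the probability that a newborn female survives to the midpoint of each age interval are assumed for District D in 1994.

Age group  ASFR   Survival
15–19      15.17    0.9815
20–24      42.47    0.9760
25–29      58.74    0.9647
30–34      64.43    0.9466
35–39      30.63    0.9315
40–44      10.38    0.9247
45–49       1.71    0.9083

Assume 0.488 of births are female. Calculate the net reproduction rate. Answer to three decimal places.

Proportion female at birth = 0.488.
Weighting each age-specific rate by interval width and survival:
  15–19: 5 × 15.17/1000 × 0.9815 = 0.07445
  20–24: 5 × 42.47/1000 × 0.9760 = 0.20725
  25–29: 5 × 58.74/1000 × 0.9647 = 0.28333
  30–34: 5 × 64.43/1000 × 0.9466 = 0.30495
  35–39: 5 × 30.63/1000 × 0.9315 = 0.14266
  40–44: 5 × 10.38/1000 × 0.9247 = 0.04799
  45–49: 5 × 1.71/1000 × 0.9083 = 0.00777
Sum = 1.06840
NRR = 0.488 × 1.06840 = 0.52138
NRR < 1, so the cohort does not fully replace itself.

0.521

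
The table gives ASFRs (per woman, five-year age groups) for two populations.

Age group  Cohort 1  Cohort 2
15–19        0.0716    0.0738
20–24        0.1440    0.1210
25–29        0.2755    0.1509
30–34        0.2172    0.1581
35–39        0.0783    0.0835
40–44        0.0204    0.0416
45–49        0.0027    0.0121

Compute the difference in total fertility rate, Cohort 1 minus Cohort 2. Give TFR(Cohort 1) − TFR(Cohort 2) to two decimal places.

Cohort 1:
  Sum of ASFRs = 0.0716 + 0.1440 + 0.2755 + 0.2172 + 0.0783 + 0.0204 + 0.0027 = 0.8097
  TFR = 5 × 0.8097 = 4.0485
Cohort 2:
  Sum of ASFRs = 0.0738 + 0.1210 + 0.1509 + 0.1581 + 0.0835 + 0.0416 + 0.0121 = 0.6410
  TFR = 5 × 0.6410 = 3.205
Difference = 4.0485 − 3.205 = 0.8435

0.84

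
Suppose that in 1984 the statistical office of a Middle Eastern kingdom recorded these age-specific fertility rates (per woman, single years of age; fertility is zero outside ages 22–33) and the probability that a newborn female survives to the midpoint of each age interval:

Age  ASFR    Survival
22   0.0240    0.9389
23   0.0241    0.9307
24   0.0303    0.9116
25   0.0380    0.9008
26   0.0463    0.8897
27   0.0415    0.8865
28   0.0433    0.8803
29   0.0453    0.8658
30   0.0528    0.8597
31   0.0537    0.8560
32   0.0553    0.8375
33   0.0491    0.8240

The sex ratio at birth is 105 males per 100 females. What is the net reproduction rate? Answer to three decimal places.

0.215

Proportion female at birth = 100 / (100 + 105) = 0.48780.
Survival-weighted fertility by age (1·fₓ·Sₓ):
  22: 1 × 0.0240 × 0.9389 = 0.02253
  23: 1 × 0.0241 × 0.9307 = 0.02243
  24: 1 × 0.0303 × 0.9116 = 0.02762
  25: 1 × 0.0380 × 0.9008 = 0.03423
  26: 1 × 0.0463 × 0.8897 = 0.04119
  27: 1 × 0.0415 × 0.8865 = 0.03679
  28: 1 × 0.0433 × 0.8803 = 0.03812
  29: 1 × 0.0453 × 0.8658 = 0.03922
  30: 1 × 0.0528 × 0.8597 = 0.04539
  31: 1 × 0.0537 × 0.8560 = 0.04597
  32: 1 × 0.0553 × 0.8375 = 0.04631
  33: 1 × 0.0491 × 0.8240 = 0.04046
Sum = 0.44026
NRR = 0.48780 × 0.44026 = 0.21476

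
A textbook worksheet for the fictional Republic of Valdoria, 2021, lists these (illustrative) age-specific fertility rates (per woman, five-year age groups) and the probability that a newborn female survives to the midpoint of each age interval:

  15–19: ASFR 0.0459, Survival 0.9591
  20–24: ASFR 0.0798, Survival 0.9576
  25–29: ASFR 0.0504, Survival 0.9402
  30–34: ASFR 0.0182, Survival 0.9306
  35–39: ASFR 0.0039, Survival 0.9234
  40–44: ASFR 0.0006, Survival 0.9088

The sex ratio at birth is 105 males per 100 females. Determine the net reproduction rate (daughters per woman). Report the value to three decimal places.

Proportion female at birth = 100 / (100 + 105) = 0.48780.
Each age group contributes 5 × ASFR × survival:
  15–19: 5 × 0.0459 × 0.9591 = 0.22011
  20–24: 5 × 0.0798 × 0.9576 = 0.38208
  25–29: 5 × 0.0504 × 0.9402 = 0.23693
  30–34: 5 × 0.0182 × 0.9306 = 0.08468
  35–39: 5 × 0.0039 × 0.9234 = 0.01801
  40–44: 5 × 0.0006 × 0.9088 = 0.00273
Sum = 0.94454
NRR = 0.48780 × 0.94454 = 0.46075

0.461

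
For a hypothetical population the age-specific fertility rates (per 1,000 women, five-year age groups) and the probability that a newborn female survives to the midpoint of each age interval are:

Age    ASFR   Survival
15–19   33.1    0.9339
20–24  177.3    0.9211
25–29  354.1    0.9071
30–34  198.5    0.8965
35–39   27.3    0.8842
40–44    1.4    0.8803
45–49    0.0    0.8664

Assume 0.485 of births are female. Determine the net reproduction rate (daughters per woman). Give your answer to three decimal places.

1.743

Proportion female at birth = 0.485.
Each age group contributes 5 × ASFR × survival:
  15–19: 5 × 33.1/1000 × 0.9339 = 0.15456
  20–24: 5 × 177.3/1000 × 0.9211 = 0.81656
  25–29: 5 × 354.1/1000 × 0.9071 = 1.60602
  30–34: 5 × 198.5/1000 × 0.8965 = 0.88978
  35–39: 5 × 27.3/1000 × 0.8842 = 0.12069
  40–44: 5 × 1.4/1000 × 0.8803 = 0.00616
  45–49: 5 × 0.0/1000 × 0.8664 = 0.00000
Sum = 3.59377
NRR = 0.485 × 3.59377 = 1.74298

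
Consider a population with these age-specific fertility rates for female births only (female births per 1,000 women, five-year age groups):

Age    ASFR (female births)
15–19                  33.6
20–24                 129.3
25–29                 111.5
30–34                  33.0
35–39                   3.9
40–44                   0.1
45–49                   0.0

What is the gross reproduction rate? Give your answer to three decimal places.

Sum of female ASFRs = 33.6 + 129.3 + 111.5 + 33.0 + 3.9 + 0.1 + 0.0 = 311.4
GRR = 5 × 311.4 / 1000 = 1.557

1.557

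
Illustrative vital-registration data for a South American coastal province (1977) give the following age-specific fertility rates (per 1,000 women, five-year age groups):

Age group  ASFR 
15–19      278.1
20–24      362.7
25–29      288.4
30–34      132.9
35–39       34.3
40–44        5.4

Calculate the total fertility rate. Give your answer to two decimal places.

5.51

Sum of ASFRs = 278.1 + 362.7 + 288.4 + 132.9 + 34.3 + 5.4 = 1101.8
TFR = 5 × 1101.8 / 1000 = 5.509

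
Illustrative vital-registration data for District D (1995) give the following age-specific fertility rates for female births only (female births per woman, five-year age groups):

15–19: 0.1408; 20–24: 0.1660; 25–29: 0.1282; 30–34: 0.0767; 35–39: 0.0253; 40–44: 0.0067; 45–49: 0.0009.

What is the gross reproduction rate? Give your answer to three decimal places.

Sum of female ASFRs = 0.1408 + 0.1660 + 0.1282 + 0.0767 + 0.0253 + 0.0067 + 0.0009 = 0.5446
GRR = 5 × 0.5446 = 2.723

2.723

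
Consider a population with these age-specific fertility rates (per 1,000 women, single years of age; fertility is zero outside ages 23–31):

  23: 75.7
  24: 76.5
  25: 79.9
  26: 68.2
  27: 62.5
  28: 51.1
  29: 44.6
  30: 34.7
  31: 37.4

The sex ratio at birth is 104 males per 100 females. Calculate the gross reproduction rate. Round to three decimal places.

0.260

Proportion female at birth = 100 / (100 + 104) = 0.49020.
Sum of ASFRs = 75.7 + 76.5 + 79.9 + 68.2 + 62.5 + 51.1 + 44.6 + 34.7 + 37.4 = 530.6
TFR = 530.6 / 1000 = 0.5306
GRR = 0.49020 × 0.5306 = 0.26010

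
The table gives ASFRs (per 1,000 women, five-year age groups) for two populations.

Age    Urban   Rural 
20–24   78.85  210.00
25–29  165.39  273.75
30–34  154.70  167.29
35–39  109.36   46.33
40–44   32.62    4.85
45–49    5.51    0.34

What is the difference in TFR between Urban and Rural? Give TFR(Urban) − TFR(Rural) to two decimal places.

-0.78

Urban:
  Sum of ASFRs = 78.85 + 165.39 + 154.70 + 109.36 + 32.62 + 5.51 = 546.43
  TFR = 5 × 546.43 / 1000 = 2.73215
Rural:
  Sum of ASFRs = 210.00 + 273.75 + 167.29 + 46.33 + 4.85 + 0.34 = 702.56
  TFR = 5 × 702.56 / 1000 = 3.5128
Difference = 2.73215 − 3.5128 = -0.78065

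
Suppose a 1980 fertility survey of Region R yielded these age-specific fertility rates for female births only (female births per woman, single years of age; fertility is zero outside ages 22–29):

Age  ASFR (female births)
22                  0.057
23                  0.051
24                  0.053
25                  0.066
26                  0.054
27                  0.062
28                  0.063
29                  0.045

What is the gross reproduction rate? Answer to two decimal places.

Sum of female ASFRs = 0.057 + 0.051 + 0.053 + 0.066 + 0.054 + 0.062 + 0.063 + 0.045 = 0.451
GRR = 0.451

0.45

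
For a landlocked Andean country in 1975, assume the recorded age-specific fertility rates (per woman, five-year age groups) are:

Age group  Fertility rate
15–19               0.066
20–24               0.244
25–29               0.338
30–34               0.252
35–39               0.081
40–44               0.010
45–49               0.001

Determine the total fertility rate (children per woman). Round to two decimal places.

4.96

Sum of ASFRs = 0.066 + 0.244 + 0.338 + 0.252 + 0.081 + 0.010 + 0.001 = 0.992
TFR = 5 × 0.992 = 4.96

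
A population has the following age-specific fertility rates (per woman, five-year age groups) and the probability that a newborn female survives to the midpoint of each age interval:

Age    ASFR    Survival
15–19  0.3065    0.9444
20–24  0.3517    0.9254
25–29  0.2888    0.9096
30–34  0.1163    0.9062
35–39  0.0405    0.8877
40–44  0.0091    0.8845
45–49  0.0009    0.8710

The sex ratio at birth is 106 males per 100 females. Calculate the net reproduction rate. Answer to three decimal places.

Proportion female at birth = 100 / (100 + 106) = 0.48544.
Survival-weighted fertility by age (5·fₓ·Sₓ):
  15–19: 5 × 0.3065 × 0.9444 = 1.44729
  20–24: 5 × 0.3517 × 0.9254 = 1.62732
  25–29: 5 × 0.2888 × 0.9096 = 1.31346
  30–34: 5 × 0.1163 × 0.9062 = 0.52696
  35–39: 5 × 0.0405 × 0.8877 = 0.17976
  40–44: 5 × 0.0091 × 0.8845 = 0.04024
  45–49: 5 × 0.0009 × 0.8710 = 0.00392
Sum = 5.13895
NRR = 0.48544 × 5.13895 = 2.49465
With NRR above 1 the population is above replacement fertility.

2.495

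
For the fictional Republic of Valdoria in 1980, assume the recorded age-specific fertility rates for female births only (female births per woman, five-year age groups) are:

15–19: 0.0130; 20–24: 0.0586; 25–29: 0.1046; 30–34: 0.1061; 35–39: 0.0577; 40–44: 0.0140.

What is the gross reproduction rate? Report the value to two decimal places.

1.77

Sum of female ASFRs = 0.0130 + 0.0586 + 0.1046 + 0.1061 + 0.0577 + 0.0140 = 0.3540
GRR = 5 × 0.3540 = 1.77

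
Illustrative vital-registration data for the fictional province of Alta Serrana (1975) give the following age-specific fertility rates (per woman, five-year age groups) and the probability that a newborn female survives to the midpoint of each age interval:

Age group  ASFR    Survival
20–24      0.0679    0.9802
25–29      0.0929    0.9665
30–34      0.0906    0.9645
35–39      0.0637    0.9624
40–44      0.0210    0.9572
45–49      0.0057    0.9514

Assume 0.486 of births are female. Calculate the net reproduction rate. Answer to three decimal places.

Proportion female at birth = 0.486.
Weighting each age-specific rate by interval width and survival:
  20–24: 5 × 0.0679 × 0.9802 = 0.33278
  25–29: 5 × 0.0929 × 0.9665 = 0.44894
  30–34: 5 × 0.0906 × 0.9645 = 0.43692
  35–39: 5 × 0.0637 × 0.9624 = 0.30652
  40–44: 5 × 0.0210 × 0.9572 = 0.10051
  45–49: 5 × 0.0057 × 0.9514 = 0.02711
Sum = 1.65278
NRR = 0.486 × 1.65278 = 0.80325
NRR < 1, so the cohort does not fully replace itself.

0.803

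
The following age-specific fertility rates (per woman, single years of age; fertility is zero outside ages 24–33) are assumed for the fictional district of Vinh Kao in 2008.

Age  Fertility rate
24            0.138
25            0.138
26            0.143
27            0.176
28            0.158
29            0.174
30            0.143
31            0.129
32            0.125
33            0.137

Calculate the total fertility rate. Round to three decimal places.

Sum of ASFRs = 0.138 + 0.138 + 0.143 + 0.176 + 0.158 + 0.174 + 0.143 + 0.129 + 0.125 + 0.137 = 1.461
TFR = 1.461

1.461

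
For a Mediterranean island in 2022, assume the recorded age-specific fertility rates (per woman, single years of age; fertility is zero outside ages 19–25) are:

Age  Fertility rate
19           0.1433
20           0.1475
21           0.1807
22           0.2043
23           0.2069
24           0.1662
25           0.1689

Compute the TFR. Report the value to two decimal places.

1.22

Sum of ASFRs = 0.1433 + 0.1475 + 0.1807 + 0.2043 + 0.2069 + 0.1662 + 0.1689 = 1.2178
TFR = 1.2178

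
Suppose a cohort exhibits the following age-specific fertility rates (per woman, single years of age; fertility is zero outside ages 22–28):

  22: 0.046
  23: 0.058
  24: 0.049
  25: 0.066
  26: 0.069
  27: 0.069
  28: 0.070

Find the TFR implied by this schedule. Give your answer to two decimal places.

Sum of ASFRs = 0.046 + 0.058 + 0.049 + 0.066 + 0.069 + 0.069 + 0.070 = 0.427
TFR = 0.427

0.43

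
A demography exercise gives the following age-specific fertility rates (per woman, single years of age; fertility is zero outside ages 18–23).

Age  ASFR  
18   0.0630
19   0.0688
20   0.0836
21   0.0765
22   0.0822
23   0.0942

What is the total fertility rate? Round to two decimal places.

0.47

Sum of ASFRs = 0.0630 + 0.0688 + 0.0836 + 0.0765 + 0.0822 + 0.0942 = 0.4683
TFR = 0.4683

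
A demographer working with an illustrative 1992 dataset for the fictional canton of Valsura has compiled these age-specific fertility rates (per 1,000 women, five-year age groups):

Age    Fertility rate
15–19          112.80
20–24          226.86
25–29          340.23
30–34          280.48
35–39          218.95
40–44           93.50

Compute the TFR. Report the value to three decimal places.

6.364

Sum of ASFRs = 112.80 + 226.86 + 340.23 + 280.48 + 218.95 + 93.50 = 1272.82
TFR = 5 × 1272.82 / 1000 = 6.3641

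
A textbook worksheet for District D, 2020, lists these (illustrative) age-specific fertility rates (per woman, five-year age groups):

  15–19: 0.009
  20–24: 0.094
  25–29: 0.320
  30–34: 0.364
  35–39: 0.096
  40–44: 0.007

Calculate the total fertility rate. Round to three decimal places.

4.450

Sum of ASFRs = 0.009 + 0.094 + 0.320 + 0.364 + 0.096 + 0.007 = 0.890
TFR = 5 × 0.890 = 4.45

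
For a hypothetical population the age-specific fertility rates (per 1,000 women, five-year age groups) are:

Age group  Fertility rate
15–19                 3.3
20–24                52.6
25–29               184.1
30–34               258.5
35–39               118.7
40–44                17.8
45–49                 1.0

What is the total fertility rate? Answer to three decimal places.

Sum of ASFRs = 3.3 + 52.6 + 184.1 + 258.5 + 118.7 + 17.8 + 1.0 = 636.0
TFR = 5 × 636.0 / 1000 = 3.18

3.180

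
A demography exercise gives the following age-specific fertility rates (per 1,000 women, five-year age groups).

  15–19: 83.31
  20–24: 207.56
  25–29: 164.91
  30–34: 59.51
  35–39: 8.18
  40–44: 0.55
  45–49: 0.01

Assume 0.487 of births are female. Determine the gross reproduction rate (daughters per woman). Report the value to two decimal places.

Proportion female at birth = 0.487.
Sum of ASFRs = 83.31 + 207.56 + 164.91 + 59.51 + 8.18 + 0.55 + 0.01 = 524.03
TFR = 5 × 524.03 / 1000 = 2.62015
GRR = 0.487 × 2.62015 = 1.27601

1.28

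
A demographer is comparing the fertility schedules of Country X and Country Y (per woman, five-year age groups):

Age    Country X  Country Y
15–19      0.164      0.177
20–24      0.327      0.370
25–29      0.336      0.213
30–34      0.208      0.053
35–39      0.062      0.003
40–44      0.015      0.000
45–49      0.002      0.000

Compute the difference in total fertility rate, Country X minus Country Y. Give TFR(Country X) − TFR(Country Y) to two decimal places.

Country X:
  Sum of ASFRs = 0.164 + 0.327 + 0.336 + 0.208 + 0.062 + 0.015 + 0.002 = 1.114
  TFR = 5 × 1.114 = 5.57
Country Y:
  Sum of ASFRs = 0.177 + 0.370 + 0.213 + 0.053 + 0.003 + 0.000 + 0.000 = 0.816
  TFR = 5 × 0.816 = 4.08
Difference = 5.57 − 4.08 = 1.49

1.49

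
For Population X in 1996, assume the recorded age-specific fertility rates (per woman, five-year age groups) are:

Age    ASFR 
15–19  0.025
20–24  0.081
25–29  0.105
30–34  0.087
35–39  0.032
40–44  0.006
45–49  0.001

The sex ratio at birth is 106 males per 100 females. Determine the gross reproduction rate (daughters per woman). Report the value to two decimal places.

0.82

Proportion female at birth = 100 / (100 + 106) = 0.48544.
Sum of ASFRs = 0.025 + 0.081 + 0.105 + 0.087 + 0.032 + 0.006 + 0.001 = 0.337
TFR = 5 × 0.337 = 1.685
GRR = 0.48544 × 1.685 = 0.81797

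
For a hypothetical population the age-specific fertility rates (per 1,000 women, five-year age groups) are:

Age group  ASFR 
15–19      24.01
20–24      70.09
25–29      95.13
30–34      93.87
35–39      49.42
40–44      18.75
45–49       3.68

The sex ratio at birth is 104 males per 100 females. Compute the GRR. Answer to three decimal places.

Proportion female at birth = 100 / (100 + 104) = 0.49020.
Sum of ASFRs = 24.01 + 70.09 + 95.13 + 93.87 + 49.42 + 18.75 + 3.68 = 354.95
TFR = 5 × 354.95 / 1000 = 1.77475
GRR = 0.49020 × 1.77475 = 0.86998

0.870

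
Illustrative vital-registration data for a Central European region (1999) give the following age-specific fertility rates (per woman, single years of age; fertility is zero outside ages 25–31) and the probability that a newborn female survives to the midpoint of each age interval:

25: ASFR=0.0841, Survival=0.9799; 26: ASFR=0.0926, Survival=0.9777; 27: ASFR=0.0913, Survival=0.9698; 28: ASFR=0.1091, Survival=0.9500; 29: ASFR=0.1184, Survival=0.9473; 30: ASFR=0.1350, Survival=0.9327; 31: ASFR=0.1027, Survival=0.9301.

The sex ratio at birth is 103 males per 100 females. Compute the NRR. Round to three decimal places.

0.344

Proportion female at birth = 100 / (100 + 103) = 0.49261.
Per-age-group product (1 × ASFR × survival probability):
  25: 1 × 0.0841 × 0.9799 = 0.08241
  26: 1 × 0.0926 × 0.9777 = 0.09054
  27: 1 × 0.0913 × 0.9698 = 0.08854
  28: 1 × 0.1091 × 0.9500 = 0.10365
  29: 1 × 0.1184 × 0.9473 = 0.11216
  30: 1 × 0.1350 × 0.9327 = 0.12591
  31: 1 × 0.1027 × 0.9301 = 0.09552
Sum = 0.69873
NRR = 0.49261 × 0.69873 = 0.34420
NRR < 1, so the cohort does not fully replace itself.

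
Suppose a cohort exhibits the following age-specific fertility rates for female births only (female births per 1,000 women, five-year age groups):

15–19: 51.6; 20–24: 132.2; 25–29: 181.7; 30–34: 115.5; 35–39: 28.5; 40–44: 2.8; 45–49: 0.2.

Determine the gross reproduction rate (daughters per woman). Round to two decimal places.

Sum of female ASFRs = 51.6 + 132.2 + 181.7 + 115.5 + 28.5 + 2.8 + 0.2 = 512.5
GRR = 5 × 512.5 / 1000 = 2.5625

2.56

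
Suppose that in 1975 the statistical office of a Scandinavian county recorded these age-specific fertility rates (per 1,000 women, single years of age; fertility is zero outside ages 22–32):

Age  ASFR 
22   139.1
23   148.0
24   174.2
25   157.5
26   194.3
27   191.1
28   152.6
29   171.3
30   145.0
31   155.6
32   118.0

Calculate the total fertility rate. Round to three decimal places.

1.747

Sum of ASFRs = 139.1 + 148.0 + 174.2 + 157.5 + 194.3 + 191.1 + 152.6 + 171.3 + 145.0 + 155.6 + 118.0 = 1746.7
TFR = 1746.7 / 1000 = 1.7467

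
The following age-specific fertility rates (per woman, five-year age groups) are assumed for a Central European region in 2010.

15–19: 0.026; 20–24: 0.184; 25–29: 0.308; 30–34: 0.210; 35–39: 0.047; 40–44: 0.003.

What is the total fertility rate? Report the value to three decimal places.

3.890

Sum of ASFRs = 0.026 + 0.184 + 0.308 + 0.210 + 0.047 + 0.003 = 0.778
TFR = 5 × 0.778 = 3.89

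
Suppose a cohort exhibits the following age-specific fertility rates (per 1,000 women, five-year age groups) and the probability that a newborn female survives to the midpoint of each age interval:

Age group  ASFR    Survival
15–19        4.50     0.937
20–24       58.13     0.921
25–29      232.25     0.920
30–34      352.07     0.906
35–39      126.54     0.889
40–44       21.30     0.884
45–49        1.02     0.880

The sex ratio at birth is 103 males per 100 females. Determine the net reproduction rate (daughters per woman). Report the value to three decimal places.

1.780

Proportion female at birth = 100 / (100 + 103) = 0.49261.
Survival-weighted fertility by age (5·fₓ·Sₓ):
  15–19: 5 × 4.50/1000 × 0.937 = 0.02108
  20–24: 5 × 58.13/1000 × 0.921 = 0.26769
  25–29: 5 × 232.25/1000 × 0.920 = 1.06835
  30–34: 5 × 352.07/1000 × 0.906 = 1.59488
  35–39: 5 × 126.54/1000 × 0.889 = 0.56247
  40–44: 5 × 21.30/1000 × 0.884 = 0.09415
  45–49: 5 × 1.02/1000 × 0.880 = 0.00449
Sum = 3.61311
NRR = 0.49261 × 3.61311 = 1.77985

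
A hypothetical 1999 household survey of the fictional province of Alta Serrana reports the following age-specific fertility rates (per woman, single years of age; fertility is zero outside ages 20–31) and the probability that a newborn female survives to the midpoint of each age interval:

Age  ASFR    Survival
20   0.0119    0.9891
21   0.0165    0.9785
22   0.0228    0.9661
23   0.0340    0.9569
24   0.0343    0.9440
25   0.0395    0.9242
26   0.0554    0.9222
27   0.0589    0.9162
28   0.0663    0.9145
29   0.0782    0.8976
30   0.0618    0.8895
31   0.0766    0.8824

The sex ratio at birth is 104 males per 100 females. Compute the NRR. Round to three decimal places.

0.250

Proportion female at birth = 100 / (100 + 104) = 0.49020.
Survival-weighted fertility by age (1·fₓ·Sₓ):
  20: 1 × 0.0119 × 0.9891 = 0.01177
  21: 1 × 0.0165 × 0.9785 = 0.01615
  22: 1 × 0.0228 × 0.9661 = 0.02203
  23: 1 × 0.0340 × 0.9569 = 0.03253
  24: 1 × 0.0343 × 0.9440 = 0.03238
  25: 1 × 0.0395 × 0.9242 = 0.03651
  26: 1 × 0.0554 × 0.9222 = 0.05109
  27: 1 × 0.0589 × 0.9162 = 0.05396
  28: 1 × 0.0663 × 0.9145 = 0.06063
  29: 1 × 0.0782 × 0.8976 = 0.07019
  30: 1 × 0.0618 × 0.8895 = 0.05497
  31: 1 × 0.0766 × 0.8824 = 0.06759
Sum = 0.50980
NRR = 0.49020 × 0.50980 = 0.24990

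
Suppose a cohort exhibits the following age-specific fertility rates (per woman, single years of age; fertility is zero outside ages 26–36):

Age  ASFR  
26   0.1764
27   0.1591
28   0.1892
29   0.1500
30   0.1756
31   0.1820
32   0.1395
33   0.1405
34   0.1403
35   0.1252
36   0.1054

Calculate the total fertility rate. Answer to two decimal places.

Sum of ASFRs = 0.1764 + 0.1591 + 0.1892 + 0.1500 + 0.1756 + 0.1820 + 0.1395 + 0.1405 + 0.1403 + 0.1252 + 0.1054 = 1.6832
TFR = 1.6832

1.68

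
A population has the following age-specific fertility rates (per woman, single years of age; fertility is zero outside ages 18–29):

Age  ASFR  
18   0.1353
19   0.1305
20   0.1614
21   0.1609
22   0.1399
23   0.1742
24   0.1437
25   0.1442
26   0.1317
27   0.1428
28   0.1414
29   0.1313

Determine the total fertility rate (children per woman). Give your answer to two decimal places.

Sum of ASFRs = 0.1353 + 0.1305 + 0.1614 + 0.1609 + 0.1399 + 0.1742 + 0.1437 + 0.1442 + 0.1317 + 0.1428 + 0.1414 + 0.1313 = 1.7373
TFR = 1.7373

1.74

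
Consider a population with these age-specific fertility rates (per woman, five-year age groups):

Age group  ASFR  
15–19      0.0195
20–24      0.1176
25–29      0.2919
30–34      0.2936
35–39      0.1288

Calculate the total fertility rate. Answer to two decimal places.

Sum of ASFRs = 0.0195 + 0.1176 + 0.2919 + 0.2936 + 0.1288 = 0.8514
TFR = 5 × 0.8514 = 4.257

4.26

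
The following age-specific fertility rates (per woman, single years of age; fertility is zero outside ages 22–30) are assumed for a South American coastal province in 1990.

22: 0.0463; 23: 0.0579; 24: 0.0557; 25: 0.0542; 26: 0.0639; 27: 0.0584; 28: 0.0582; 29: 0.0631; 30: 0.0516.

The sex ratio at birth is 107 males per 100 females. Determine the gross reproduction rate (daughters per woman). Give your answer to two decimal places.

Proportion female at birth = 100 / (100 + 107) = 0.48309.
Sum of ASFRs = 0.0463 + 0.0579 + 0.0557 + 0.0542 + 0.0639 + 0.0584 + 0.0582 + 0.0631 + 0.0516 = 0.5093
TFR = 0.5093
GRR = 0.48309 × 0.5093 = 0.24604

0.25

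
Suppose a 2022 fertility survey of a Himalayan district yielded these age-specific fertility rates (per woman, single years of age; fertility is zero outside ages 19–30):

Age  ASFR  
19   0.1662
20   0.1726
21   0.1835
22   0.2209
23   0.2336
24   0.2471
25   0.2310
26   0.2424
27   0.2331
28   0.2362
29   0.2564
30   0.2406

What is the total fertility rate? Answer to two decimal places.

2.66

Sum of ASFRs = 0.1662 + 0.1726 + 0.1835 + 0.2209 + 0.2336 + 0.2471 + 0.2310 + 0.2424 + 0.2331 + 0.2362 + 0.2564 + 0.2406 = 2.6636
TFR = 2.6636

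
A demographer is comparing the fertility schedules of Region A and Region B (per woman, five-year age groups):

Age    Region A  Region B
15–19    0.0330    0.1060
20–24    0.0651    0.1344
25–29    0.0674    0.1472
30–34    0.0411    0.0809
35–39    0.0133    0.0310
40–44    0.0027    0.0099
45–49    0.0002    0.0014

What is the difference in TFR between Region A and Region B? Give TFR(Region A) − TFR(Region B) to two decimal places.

Region A:
  Sum of ASFRs = 0.0330 + 0.0651 + 0.0674 + 0.0411 + 0.0133 + 0.0027 + 0.0002 = 0.2228
  TFR = 5 × 0.2228 = 1.114
Region B:
  Sum of ASFRs = 0.1060 + 0.1344 + 0.1472 + 0.0809 + 0.0310 + 0.0099 + 0.0014 = 0.5108
  TFR = 5 × 0.5108 = 2.554
Difference = 1.114 − 2.554 = -1.44

-1.44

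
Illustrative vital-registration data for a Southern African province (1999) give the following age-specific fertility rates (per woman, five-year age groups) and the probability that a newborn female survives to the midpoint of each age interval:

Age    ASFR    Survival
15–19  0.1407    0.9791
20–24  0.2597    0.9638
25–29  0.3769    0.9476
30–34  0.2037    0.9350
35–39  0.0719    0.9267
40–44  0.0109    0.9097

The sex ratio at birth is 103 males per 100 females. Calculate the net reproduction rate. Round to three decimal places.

Proportion female at birth = 100 / (100 + 103) = 0.49261.
Survival-weighted fertility by age (5·fₓ·Sₓ):
  15–19: 5 × 0.1407 × 0.9791 = 0.68880
  20–24: 5 × 0.2597 × 0.9638 = 1.25149
  25–29: 5 × 0.3769 × 0.9476 = 1.78575
  30–34: 5 × 0.2037 × 0.9350 = 0.95230
  35–39: 5 × 0.0719 × 0.9267 = 0.33315
  40–44: 5 × 0.0109 × 0.9097 = 0.04958
Sum = 5.06107
NRR = 0.49261 × 5.06107 = 2.49313
NRR > 1, so each generation more than replaces itself.

2.493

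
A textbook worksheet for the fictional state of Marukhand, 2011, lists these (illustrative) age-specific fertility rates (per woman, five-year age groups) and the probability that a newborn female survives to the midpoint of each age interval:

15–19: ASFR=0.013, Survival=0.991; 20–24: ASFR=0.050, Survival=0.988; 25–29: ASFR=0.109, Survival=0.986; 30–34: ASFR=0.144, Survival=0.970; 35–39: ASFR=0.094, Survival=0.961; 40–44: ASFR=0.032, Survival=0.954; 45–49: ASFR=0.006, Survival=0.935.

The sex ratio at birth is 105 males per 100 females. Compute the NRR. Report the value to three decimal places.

Proportion female at birth = 100 / (100 + 105) = 0.48780.
Each age group contributes 5 × ASFR × survival:
  15–19: 5 × 0.013 × 0.991 = 0.06442
  20–24: 5 × 0.050 × 0.988 = 0.24700
  25–29: 5 × 0.109 × 0.986 = 0.53737
  30–34: 5 × 0.144 × 0.970 = 0.69840
  35–39: 5 × 0.094 × 0.961 = 0.45167
  40–44: 5 × 0.032 × 0.954 = 0.15264
  45–49: 5 × 0.006 × 0.935 = 0.02805
Sum = 2.17955
NRR = 0.48780 × 2.17955 = 1.06318

1.063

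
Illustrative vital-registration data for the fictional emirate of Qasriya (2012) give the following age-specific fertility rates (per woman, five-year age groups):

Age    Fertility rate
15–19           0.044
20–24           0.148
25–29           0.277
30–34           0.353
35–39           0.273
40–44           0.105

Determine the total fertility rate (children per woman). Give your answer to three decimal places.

6.000

Sum of ASFRs = 0.044 + 0.148 + 0.277 + 0.353 + 0.273 + 0.105 = 1.200
TFR = 5 × 1.200 = 6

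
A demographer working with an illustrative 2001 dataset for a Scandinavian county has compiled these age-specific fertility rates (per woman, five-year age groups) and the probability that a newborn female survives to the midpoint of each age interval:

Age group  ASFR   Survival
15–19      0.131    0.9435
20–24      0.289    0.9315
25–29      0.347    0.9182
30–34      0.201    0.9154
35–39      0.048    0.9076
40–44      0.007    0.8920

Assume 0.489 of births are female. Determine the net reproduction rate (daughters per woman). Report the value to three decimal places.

Proportion female at birth = 0.489.
Per-age-group product (5 × ASFR × survival probability):
  15–19: 5 × 0.131 × 0.9435 = 0.61799
  20–24: 5 × 0.289 × 0.9315 = 1.34602
  25–29: 5 × 0.347 × 0.9182 = 1.59308
  30–34: 5 × 0.201 × 0.9154 = 0.91998
  35–39: 5 × 0.048 × 0.9076 = 0.21782
  40–44: 5 × 0.007 × 0.8920 = 0.03122
Sum = 4.72611
NRR = 0.489 × 4.72611 = 2.31107

2.311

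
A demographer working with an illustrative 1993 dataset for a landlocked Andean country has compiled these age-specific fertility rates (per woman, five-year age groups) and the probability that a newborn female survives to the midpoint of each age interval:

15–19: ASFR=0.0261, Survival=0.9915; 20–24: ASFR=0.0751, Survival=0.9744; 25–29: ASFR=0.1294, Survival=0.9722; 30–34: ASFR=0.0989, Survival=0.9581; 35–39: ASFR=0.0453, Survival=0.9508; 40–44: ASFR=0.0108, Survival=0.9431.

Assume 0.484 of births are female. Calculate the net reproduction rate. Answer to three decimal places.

0.902

Proportion female at birth = 0.484.
Per-age-group product (5 × ASFR × survival probability):
  15–19: 5 × 0.0261 × 0.9915 = 0.12939
  20–24: 5 × 0.0751 × 0.9744 = 0.36589
  25–29: 5 × 0.1294 × 0.9722 = 0.62901
  30–34: 5 × 0.0989 × 0.9581 = 0.47378
  35–39: 5 × 0.0453 × 0.9508 = 0.21536
  40–44: 5 × 0.0108 × 0.9431 = 0.05093
Sum = 1.86436
NRR = 0.484 × 1.86436 = 0.90235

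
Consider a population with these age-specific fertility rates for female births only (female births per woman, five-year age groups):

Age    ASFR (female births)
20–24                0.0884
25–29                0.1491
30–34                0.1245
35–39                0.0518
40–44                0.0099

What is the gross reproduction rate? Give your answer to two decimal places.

Sum of female ASFRs = 0.0884 + 0.1491 + 0.1245 + 0.0518 + 0.0099 = 0.4237
GRR = 5 × 0.4237 = 2.1185

2.12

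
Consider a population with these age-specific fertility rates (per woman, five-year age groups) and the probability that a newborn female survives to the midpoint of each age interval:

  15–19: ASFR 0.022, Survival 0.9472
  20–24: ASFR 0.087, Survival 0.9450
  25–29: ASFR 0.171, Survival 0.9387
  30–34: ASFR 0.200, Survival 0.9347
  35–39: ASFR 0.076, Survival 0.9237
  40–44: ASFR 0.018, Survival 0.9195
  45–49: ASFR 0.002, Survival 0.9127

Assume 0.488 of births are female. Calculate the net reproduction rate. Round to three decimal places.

1.315

Proportion female at birth = 0.488.
Per-age-group product (5 × ASFR × survival probability):
  15–19: 5 × 0.022 × 0.9472 = 0.10419
  20–24: 5 × 0.087 × 0.9450 = 0.41108
  25–29: 5 × 0.171 × 0.9387 = 0.80259
  30–34: 5 × 0.200 × 0.9347 = 0.93470
  35–39: 5 × 0.076 × 0.9237 = 0.35101
  40–44: 5 × 0.018 × 0.9195 = 0.08276
  45–49: 5 × 0.002 × 0.9127 = 0.00913
Sum = 2.69546
NRR = 0.488 × 2.69546 = 1.31538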